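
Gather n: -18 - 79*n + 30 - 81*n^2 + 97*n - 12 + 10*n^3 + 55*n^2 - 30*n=10*n^3 - 26*n^2 - 12*n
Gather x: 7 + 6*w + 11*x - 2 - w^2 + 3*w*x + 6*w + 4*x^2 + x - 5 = -w^2 + 12*w + 4*x^2 + x*(3*w + 12)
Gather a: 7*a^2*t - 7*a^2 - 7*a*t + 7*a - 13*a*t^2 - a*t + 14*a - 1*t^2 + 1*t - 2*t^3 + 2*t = a^2*(7*t - 7) + a*(-13*t^2 - 8*t + 21) - 2*t^3 - t^2 + 3*t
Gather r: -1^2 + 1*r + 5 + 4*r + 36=5*r + 40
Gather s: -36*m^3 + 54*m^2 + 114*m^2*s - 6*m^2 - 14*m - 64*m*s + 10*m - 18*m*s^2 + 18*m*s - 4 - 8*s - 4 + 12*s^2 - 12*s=-36*m^3 + 48*m^2 - 4*m + s^2*(12 - 18*m) + s*(114*m^2 - 46*m - 20) - 8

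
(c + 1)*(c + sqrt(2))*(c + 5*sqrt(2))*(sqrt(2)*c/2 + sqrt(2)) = sqrt(2)*c^4/2 + 3*sqrt(2)*c^3/2 + 6*c^3 + 6*sqrt(2)*c^2 + 18*c^2 + 12*c + 15*sqrt(2)*c + 10*sqrt(2)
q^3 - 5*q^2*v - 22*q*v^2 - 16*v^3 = (q - 8*v)*(q + v)*(q + 2*v)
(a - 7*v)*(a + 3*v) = a^2 - 4*a*v - 21*v^2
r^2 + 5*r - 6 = (r - 1)*(r + 6)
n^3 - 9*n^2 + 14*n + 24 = (n - 6)*(n - 4)*(n + 1)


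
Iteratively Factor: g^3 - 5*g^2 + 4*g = (g - 1)*(g^2 - 4*g) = (g - 4)*(g - 1)*(g)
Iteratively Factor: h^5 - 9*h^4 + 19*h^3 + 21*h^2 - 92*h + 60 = (h - 5)*(h^4 - 4*h^3 - h^2 + 16*h - 12) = (h - 5)*(h - 3)*(h^3 - h^2 - 4*h + 4) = (h - 5)*(h - 3)*(h - 2)*(h^2 + h - 2) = (h - 5)*(h - 3)*(h - 2)*(h - 1)*(h + 2)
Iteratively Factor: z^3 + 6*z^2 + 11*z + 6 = (z + 1)*(z^2 + 5*z + 6) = (z + 1)*(z + 2)*(z + 3)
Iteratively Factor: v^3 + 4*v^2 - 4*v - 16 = (v + 2)*(v^2 + 2*v - 8) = (v + 2)*(v + 4)*(v - 2)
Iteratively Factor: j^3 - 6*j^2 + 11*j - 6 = (j - 3)*(j^2 - 3*j + 2) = (j - 3)*(j - 2)*(j - 1)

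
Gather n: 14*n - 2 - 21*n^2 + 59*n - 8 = -21*n^2 + 73*n - 10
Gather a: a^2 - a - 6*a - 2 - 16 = a^2 - 7*a - 18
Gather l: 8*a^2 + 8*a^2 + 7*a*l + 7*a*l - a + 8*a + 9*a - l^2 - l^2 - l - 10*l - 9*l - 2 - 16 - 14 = 16*a^2 + 16*a - 2*l^2 + l*(14*a - 20) - 32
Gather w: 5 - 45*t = 5 - 45*t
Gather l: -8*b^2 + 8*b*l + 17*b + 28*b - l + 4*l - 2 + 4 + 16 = -8*b^2 + 45*b + l*(8*b + 3) + 18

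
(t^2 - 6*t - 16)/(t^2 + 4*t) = (t^2 - 6*t - 16)/(t*(t + 4))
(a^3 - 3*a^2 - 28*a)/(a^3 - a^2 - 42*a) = (a + 4)/(a + 6)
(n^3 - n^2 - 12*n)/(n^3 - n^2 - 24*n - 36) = n*(n - 4)/(n^2 - 4*n - 12)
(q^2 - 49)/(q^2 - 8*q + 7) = (q + 7)/(q - 1)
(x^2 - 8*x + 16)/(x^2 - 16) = (x - 4)/(x + 4)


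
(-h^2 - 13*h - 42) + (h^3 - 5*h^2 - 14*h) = h^3 - 6*h^2 - 27*h - 42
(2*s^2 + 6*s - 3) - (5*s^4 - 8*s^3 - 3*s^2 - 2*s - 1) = -5*s^4 + 8*s^3 + 5*s^2 + 8*s - 2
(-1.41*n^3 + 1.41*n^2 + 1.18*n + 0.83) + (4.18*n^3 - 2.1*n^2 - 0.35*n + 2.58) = 2.77*n^3 - 0.69*n^2 + 0.83*n + 3.41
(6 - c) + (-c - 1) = 5 - 2*c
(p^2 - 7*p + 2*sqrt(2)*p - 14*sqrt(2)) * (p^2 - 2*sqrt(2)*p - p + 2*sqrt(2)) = p^4 - 8*p^3 - p^2 + 64*p - 56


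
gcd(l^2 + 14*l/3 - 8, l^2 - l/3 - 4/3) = l - 4/3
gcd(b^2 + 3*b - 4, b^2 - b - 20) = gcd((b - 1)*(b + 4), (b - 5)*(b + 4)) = b + 4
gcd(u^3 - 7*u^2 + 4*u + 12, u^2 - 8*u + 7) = 1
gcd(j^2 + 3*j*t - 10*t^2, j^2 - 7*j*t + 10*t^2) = -j + 2*t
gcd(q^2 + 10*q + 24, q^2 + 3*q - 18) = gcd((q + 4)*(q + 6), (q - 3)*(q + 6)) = q + 6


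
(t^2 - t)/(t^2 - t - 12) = t*(1 - t)/(-t^2 + t + 12)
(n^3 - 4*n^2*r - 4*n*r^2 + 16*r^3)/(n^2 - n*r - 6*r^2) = (-n^2 + 6*n*r - 8*r^2)/(-n + 3*r)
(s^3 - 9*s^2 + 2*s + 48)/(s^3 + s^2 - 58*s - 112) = (s - 3)/(s + 7)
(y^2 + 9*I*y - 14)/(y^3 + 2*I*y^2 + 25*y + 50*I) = (y + 7*I)/(y^2 + 25)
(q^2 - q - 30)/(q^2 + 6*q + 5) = (q - 6)/(q + 1)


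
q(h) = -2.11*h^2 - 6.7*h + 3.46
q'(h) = -4.22*h - 6.7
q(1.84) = -16.01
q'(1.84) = -14.46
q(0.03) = 3.26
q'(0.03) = -6.83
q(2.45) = -25.62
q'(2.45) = -17.04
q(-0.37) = 5.65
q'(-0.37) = -5.14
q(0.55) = -0.86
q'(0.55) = -9.02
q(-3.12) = 3.82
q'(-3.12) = 6.47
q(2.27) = -22.62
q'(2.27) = -16.28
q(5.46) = -96.02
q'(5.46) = -29.74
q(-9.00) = -107.15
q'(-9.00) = 31.28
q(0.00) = 3.46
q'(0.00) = -6.70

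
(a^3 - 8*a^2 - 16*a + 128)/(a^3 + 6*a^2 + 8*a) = (a^2 - 12*a + 32)/(a*(a + 2))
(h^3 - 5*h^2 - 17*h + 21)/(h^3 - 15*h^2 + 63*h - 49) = (h + 3)/(h - 7)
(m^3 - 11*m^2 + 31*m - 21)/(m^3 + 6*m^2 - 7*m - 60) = (m^2 - 8*m + 7)/(m^2 + 9*m + 20)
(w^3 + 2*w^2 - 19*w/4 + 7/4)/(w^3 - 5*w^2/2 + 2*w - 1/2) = (w + 7/2)/(w - 1)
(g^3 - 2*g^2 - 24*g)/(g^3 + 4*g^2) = (g - 6)/g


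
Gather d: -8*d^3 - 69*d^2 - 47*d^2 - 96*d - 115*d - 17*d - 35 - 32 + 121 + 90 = -8*d^3 - 116*d^2 - 228*d + 144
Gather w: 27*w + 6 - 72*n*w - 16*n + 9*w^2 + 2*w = -16*n + 9*w^2 + w*(29 - 72*n) + 6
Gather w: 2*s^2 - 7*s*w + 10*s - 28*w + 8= 2*s^2 + 10*s + w*(-7*s - 28) + 8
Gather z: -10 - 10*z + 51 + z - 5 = 36 - 9*z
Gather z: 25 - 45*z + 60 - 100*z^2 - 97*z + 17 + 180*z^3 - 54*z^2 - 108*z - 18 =180*z^3 - 154*z^2 - 250*z + 84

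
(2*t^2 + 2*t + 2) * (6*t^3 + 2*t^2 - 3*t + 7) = 12*t^5 + 16*t^4 + 10*t^3 + 12*t^2 + 8*t + 14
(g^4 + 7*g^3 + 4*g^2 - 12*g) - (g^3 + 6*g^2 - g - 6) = g^4 + 6*g^3 - 2*g^2 - 11*g + 6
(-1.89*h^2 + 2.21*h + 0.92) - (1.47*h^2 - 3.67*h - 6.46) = -3.36*h^2 + 5.88*h + 7.38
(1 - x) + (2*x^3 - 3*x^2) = 2*x^3 - 3*x^2 - x + 1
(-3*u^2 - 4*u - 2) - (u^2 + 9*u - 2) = -4*u^2 - 13*u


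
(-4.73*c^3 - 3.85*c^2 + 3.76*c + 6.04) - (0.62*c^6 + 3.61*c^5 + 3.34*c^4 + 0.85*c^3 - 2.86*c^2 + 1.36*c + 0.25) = -0.62*c^6 - 3.61*c^5 - 3.34*c^4 - 5.58*c^3 - 0.99*c^2 + 2.4*c + 5.79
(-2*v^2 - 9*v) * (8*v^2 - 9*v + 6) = -16*v^4 - 54*v^3 + 69*v^2 - 54*v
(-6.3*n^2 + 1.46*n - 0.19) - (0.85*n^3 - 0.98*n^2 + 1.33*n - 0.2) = -0.85*n^3 - 5.32*n^2 + 0.13*n + 0.01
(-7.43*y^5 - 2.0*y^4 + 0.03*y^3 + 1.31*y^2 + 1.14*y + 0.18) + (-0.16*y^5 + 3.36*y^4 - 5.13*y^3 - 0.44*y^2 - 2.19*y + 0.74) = -7.59*y^5 + 1.36*y^4 - 5.1*y^3 + 0.87*y^2 - 1.05*y + 0.92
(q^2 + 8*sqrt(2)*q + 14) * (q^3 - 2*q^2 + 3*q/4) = q^5 - 2*q^4 + 8*sqrt(2)*q^4 - 16*sqrt(2)*q^3 + 59*q^3/4 - 28*q^2 + 6*sqrt(2)*q^2 + 21*q/2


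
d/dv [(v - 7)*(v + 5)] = 2*v - 2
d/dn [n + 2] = 1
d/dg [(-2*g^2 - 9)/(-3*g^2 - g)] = (2*g^2 - 54*g - 9)/(g^2*(9*g^2 + 6*g + 1))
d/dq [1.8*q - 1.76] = 1.80000000000000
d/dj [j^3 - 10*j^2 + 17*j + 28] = 3*j^2 - 20*j + 17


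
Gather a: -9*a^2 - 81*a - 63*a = -9*a^2 - 144*a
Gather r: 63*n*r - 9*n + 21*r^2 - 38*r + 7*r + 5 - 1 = -9*n + 21*r^2 + r*(63*n - 31) + 4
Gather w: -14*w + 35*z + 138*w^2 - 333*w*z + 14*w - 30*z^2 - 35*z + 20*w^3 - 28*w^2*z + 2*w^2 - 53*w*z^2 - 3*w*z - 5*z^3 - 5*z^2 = 20*w^3 + w^2*(140 - 28*z) + w*(-53*z^2 - 336*z) - 5*z^3 - 35*z^2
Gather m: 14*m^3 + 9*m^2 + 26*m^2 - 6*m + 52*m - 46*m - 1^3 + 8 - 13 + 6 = 14*m^3 + 35*m^2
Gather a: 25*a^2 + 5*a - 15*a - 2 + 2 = 25*a^2 - 10*a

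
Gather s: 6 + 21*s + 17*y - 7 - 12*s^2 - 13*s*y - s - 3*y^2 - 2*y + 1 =-12*s^2 + s*(20 - 13*y) - 3*y^2 + 15*y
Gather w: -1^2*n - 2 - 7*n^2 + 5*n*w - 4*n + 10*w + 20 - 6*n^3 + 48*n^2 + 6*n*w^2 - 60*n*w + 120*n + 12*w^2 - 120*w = -6*n^3 + 41*n^2 + 115*n + w^2*(6*n + 12) + w*(-55*n - 110) + 18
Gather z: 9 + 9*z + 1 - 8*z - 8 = z + 2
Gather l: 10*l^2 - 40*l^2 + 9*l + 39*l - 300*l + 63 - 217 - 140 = -30*l^2 - 252*l - 294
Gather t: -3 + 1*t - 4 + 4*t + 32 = 5*t + 25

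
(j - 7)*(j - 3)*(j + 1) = j^3 - 9*j^2 + 11*j + 21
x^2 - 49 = (x - 7)*(x + 7)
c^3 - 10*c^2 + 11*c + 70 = (c - 7)*(c - 5)*(c + 2)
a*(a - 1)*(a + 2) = a^3 + a^2 - 2*a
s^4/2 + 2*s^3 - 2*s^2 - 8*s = s*(s/2 + 1)*(s - 2)*(s + 4)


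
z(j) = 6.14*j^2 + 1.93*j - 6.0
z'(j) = 12.28*j + 1.93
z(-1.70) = 8.46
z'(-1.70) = -18.95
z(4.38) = 120.25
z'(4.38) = 55.72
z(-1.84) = 11.24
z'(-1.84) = -20.67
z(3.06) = 57.40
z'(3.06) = 39.51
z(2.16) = 26.82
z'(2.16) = 28.45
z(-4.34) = 101.27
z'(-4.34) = -51.37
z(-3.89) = 79.40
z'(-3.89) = -45.84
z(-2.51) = 27.84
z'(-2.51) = -28.89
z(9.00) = 508.71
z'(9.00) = 112.45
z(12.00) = 901.32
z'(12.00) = 149.29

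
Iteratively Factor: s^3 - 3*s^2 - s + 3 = (s + 1)*(s^2 - 4*s + 3) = (s - 1)*(s + 1)*(s - 3)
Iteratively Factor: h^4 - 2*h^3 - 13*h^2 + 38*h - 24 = (h + 4)*(h^3 - 6*h^2 + 11*h - 6) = (h - 1)*(h + 4)*(h^2 - 5*h + 6) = (h - 2)*(h - 1)*(h + 4)*(h - 3)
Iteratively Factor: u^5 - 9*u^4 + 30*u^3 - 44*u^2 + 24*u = (u - 2)*(u^4 - 7*u^3 + 16*u^2 - 12*u) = (u - 3)*(u - 2)*(u^3 - 4*u^2 + 4*u) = (u - 3)*(u - 2)^2*(u^2 - 2*u) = u*(u - 3)*(u - 2)^2*(u - 2)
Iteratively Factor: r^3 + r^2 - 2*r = (r)*(r^2 + r - 2) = r*(r - 1)*(r + 2)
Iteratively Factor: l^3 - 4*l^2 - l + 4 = (l - 4)*(l^2 - 1) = (l - 4)*(l - 1)*(l + 1)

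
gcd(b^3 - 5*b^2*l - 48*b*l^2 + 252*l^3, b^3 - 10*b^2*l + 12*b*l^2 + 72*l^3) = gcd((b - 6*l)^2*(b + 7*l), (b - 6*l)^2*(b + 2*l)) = b^2 - 12*b*l + 36*l^2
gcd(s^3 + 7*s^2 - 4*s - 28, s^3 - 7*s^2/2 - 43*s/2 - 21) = s + 2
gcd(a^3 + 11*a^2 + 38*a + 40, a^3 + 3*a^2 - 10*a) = a + 5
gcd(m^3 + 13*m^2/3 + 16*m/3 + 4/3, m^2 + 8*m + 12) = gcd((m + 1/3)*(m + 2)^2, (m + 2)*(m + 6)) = m + 2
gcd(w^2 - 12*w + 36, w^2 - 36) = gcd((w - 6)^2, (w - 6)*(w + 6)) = w - 6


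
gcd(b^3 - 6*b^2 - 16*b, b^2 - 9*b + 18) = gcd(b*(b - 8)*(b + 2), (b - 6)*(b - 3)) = 1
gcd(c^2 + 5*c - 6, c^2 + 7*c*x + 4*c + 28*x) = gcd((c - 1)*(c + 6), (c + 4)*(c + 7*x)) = 1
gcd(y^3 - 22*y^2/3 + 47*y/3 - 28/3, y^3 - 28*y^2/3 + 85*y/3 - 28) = y^2 - 19*y/3 + 28/3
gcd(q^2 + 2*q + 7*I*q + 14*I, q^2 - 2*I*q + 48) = 1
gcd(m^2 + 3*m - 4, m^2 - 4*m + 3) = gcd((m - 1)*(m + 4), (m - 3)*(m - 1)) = m - 1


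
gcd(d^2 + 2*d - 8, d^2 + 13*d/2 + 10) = d + 4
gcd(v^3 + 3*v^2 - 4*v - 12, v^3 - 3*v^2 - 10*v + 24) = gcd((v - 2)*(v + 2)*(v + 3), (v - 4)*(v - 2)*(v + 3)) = v^2 + v - 6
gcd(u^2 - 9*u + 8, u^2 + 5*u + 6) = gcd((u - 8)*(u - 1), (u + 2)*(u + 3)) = 1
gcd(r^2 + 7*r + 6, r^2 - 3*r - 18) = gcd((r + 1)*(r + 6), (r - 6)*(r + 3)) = 1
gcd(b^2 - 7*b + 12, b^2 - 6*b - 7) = 1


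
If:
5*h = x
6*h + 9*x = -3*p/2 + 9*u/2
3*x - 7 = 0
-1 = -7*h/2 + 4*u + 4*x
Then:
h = 7/15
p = -2687/120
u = -87/40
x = 7/3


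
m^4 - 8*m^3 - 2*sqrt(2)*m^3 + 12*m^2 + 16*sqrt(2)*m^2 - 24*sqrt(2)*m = m*(m - 6)*(m - 2)*(m - 2*sqrt(2))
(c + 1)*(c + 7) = c^2 + 8*c + 7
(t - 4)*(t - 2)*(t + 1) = t^3 - 5*t^2 + 2*t + 8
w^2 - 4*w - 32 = (w - 8)*(w + 4)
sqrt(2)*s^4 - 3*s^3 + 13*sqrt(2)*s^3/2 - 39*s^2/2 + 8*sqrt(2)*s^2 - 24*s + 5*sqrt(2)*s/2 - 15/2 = (s + 1/2)*(s + 5)*(s - 3*sqrt(2)/2)*(sqrt(2)*s + sqrt(2))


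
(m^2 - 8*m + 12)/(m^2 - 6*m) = (m - 2)/m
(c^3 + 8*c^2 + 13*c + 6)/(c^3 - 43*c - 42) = (c + 1)/(c - 7)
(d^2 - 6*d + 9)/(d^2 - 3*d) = (d - 3)/d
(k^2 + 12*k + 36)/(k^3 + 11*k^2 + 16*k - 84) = (k + 6)/(k^2 + 5*k - 14)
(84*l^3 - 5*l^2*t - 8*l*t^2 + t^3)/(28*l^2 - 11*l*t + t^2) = 3*l + t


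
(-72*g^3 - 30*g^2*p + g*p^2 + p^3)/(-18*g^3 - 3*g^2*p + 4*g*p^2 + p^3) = (-24*g^2 - 2*g*p + p^2)/(-6*g^2 + g*p + p^2)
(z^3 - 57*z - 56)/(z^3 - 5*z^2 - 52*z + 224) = (z + 1)/(z - 4)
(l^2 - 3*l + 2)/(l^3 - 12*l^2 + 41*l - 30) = (l - 2)/(l^2 - 11*l + 30)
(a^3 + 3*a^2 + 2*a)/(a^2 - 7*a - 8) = a*(a + 2)/(a - 8)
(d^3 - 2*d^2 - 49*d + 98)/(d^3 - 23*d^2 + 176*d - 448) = (d^2 + 5*d - 14)/(d^2 - 16*d + 64)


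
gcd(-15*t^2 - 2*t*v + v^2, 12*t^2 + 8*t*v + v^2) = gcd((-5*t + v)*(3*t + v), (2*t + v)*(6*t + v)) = 1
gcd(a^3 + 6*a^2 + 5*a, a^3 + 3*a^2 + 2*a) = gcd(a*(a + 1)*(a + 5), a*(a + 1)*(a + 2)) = a^2 + a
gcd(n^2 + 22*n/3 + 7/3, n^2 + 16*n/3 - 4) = 1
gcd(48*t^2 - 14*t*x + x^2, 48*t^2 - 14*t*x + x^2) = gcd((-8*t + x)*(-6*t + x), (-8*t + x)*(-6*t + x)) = 48*t^2 - 14*t*x + x^2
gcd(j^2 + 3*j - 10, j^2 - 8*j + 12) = j - 2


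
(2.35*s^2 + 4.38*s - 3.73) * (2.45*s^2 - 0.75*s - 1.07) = 5.7575*s^4 + 8.9685*s^3 - 14.938*s^2 - 1.8891*s + 3.9911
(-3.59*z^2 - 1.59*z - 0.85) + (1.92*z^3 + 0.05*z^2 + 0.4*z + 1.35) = 1.92*z^3 - 3.54*z^2 - 1.19*z + 0.5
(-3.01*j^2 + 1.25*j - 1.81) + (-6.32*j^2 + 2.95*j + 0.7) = -9.33*j^2 + 4.2*j - 1.11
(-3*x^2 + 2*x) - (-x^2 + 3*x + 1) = -2*x^2 - x - 1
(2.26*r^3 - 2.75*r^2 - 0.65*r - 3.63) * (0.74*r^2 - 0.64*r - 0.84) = 1.6724*r^5 - 3.4814*r^4 - 0.6194*r^3 + 0.0398000000000002*r^2 + 2.8692*r + 3.0492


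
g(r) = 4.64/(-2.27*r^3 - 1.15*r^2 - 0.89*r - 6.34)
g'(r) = 4.64*(6.81*r^2 + 2.3*r + 0.89)/(-2.27*r^3 - 1.15*r^2 - 0.89*r - 6.34)^2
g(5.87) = -0.01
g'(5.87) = 0.00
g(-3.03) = 0.09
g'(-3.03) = 0.11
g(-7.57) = 0.01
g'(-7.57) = 0.00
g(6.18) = -0.01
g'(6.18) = 0.00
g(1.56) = -0.24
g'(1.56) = 0.27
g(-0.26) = -0.75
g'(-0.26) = 0.09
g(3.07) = -0.05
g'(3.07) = 0.05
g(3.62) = -0.04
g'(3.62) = 0.03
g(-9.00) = 0.00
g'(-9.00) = 0.00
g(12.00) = -0.00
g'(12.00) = 0.00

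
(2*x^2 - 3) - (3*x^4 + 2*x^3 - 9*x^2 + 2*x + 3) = -3*x^4 - 2*x^3 + 11*x^2 - 2*x - 6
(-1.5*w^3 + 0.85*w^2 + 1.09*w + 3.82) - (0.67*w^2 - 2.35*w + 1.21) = -1.5*w^3 + 0.18*w^2 + 3.44*w + 2.61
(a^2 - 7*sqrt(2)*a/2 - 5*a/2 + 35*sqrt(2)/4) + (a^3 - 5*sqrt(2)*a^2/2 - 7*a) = a^3 - 5*sqrt(2)*a^2/2 + a^2 - 19*a/2 - 7*sqrt(2)*a/2 + 35*sqrt(2)/4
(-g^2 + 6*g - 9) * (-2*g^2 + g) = 2*g^4 - 13*g^3 + 24*g^2 - 9*g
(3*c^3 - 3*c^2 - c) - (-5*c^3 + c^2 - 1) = 8*c^3 - 4*c^2 - c + 1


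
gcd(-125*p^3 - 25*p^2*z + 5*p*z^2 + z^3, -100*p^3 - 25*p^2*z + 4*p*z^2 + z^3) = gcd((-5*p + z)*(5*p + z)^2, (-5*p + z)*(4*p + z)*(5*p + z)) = -25*p^2 + z^2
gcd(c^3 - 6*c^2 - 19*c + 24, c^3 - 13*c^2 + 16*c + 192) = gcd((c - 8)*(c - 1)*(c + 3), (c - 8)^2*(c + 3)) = c^2 - 5*c - 24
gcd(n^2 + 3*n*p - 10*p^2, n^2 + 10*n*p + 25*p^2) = n + 5*p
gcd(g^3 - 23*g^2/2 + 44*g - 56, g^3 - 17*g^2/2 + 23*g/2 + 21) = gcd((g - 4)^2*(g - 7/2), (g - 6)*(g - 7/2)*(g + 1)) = g - 7/2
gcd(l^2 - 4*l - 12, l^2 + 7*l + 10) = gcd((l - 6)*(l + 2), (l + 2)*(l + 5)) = l + 2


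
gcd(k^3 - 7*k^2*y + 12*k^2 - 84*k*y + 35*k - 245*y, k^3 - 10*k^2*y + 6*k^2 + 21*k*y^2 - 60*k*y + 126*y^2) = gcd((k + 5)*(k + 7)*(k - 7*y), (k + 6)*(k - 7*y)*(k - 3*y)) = -k + 7*y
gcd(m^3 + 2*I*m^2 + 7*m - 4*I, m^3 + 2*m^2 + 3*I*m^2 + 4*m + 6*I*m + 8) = m^2 + 3*I*m + 4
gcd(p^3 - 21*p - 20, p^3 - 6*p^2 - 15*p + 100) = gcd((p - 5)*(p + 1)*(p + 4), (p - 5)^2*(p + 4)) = p^2 - p - 20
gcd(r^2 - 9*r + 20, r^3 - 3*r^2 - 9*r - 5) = r - 5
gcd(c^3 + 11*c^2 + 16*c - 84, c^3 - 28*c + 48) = c^2 + 4*c - 12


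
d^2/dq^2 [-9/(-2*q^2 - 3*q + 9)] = 18*(-4*q^2 - 6*q + (4*q + 3)^2 + 18)/(2*q^2 + 3*q - 9)^3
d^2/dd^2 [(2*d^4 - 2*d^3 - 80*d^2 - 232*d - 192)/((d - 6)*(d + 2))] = 4*(d^3 - 18*d^2 + 108*d - 360)/(d^3 - 18*d^2 + 108*d - 216)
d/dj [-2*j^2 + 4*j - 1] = 4 - 4*j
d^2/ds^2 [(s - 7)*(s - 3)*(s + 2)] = 6*s - 16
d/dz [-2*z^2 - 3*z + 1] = -4*z - 3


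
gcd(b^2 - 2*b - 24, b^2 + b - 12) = b + 4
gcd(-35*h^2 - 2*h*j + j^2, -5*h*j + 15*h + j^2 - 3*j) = 1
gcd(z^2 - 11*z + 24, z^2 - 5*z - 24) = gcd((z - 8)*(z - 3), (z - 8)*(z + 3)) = z - 8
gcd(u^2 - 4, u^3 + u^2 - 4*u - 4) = u^2 - 4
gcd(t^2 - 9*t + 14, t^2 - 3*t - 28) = t - 7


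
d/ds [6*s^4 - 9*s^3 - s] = 24*s^3 - 27*s^2 - 1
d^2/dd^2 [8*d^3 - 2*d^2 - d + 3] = 48*d - 4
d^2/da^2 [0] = 0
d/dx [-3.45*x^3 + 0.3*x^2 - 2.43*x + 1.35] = -10.35*x^2 + 0.6*x - 2.43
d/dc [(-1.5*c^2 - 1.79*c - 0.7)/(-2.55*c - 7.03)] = (3.825*c^2 + 21.09*c + 10.7987)/(6.5025*c^2 + 35.853*c + 49.4209)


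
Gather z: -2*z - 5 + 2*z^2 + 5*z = 2*z^2 + 3*z - 5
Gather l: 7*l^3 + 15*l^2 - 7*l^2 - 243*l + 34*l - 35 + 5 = 7*l^3 + 8*l^2 - 209*l - 30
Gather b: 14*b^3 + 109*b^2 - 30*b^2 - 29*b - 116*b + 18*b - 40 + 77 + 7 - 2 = 14*b^3 + 79*b^2 - 127*b + 42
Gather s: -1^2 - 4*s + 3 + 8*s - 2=4*s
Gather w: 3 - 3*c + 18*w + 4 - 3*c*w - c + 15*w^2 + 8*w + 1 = -4*c + 15*w^2 + w*(26 - 3*c) + 8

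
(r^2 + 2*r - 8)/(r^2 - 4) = (r + 4)/(r + 2)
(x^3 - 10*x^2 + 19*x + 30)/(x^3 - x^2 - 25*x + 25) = (x^2 - 5*x - 6)/(x^2 + 4*x - 5)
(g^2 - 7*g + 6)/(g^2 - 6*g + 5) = (g - 6)/(g - 5)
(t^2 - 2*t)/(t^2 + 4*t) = (t - 2)/(t + 4)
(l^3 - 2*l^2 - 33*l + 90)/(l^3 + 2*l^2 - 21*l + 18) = (l - 5)/(l - 1)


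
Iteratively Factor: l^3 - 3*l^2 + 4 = (l + 1)*(l^2 - 4*l + 4) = (l - 2)*(l + 1)*(l - 2)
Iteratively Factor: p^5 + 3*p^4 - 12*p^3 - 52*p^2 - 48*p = (p + 2)*(p^4 + p^3 - 14*p^2 - 24*p) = p*(p + 2)*(p^3 + p^2 - 14*p - 24) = p*(p + 2)^2*(p^2 - p - 12) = p*(p + 2)^2*(p + 3)*(p - 4)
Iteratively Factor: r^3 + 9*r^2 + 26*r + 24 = (r + 4)*(r^2 + 5*r + 6) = (r + 2)*(r + 4)*(r + 3)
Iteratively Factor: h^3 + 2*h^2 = (h)*(h^2 + 2*h) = h^2*(h + 2)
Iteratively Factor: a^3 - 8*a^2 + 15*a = (a - 5)*(a^2 - 3*a) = a*(a - 5)*(a - 3)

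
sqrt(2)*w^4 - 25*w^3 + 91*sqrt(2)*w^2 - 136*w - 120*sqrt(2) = (w - 6*sqrt(2))*(w - 5*sqrt(2))*(w - 2*sqrt(2))*(sqrt(2)*w + 1)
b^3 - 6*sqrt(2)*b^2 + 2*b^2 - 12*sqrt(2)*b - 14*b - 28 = (b + 2)*(b - 7*sqrt(2))*(b + sqrt(2))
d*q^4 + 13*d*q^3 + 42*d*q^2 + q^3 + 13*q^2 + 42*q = q*(q + 6)*(q + 7)*(d*q + 1)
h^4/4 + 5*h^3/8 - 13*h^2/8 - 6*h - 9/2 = (h/2 + 1)^2*(h - 3)*(h + 3/2)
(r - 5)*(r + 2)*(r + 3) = r^3 - 19*r - 30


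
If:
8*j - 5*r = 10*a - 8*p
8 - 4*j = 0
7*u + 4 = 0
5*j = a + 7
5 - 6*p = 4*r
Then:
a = 3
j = 2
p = 81/62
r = -22/31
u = -4/7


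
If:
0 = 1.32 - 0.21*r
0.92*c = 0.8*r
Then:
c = 5.47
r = 6.29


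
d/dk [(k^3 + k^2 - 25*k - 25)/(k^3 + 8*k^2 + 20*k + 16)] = (7*k^3 + 76*k^2 + 191*k + 50)/(k^5 + 14*k^4 + 76*k^3 + 200*k^2 + 256*k + 128)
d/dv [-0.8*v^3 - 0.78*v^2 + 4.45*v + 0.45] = -2.4*v^2 - 1.56*v + 4.45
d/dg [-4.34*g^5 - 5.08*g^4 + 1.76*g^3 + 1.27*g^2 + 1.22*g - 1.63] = -21.7*g^4 - 20.32*g^3 + 5.28*g^2 + 2.54*g + 1.22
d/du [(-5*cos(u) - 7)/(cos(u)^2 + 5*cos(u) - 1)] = (5*sin(u)^2 - 14*cos(u) - 45)*sin(u)/(-sin(u)^2 + 5*cos(u))^2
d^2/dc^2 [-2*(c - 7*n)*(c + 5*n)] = -4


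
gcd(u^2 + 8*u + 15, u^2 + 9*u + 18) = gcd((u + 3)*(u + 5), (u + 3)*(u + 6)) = u + 3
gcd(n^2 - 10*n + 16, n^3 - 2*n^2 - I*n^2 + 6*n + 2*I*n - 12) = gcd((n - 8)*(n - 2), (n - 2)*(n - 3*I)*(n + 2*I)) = n - 2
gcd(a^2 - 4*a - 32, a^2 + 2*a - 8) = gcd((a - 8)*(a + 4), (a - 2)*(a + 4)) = a + 4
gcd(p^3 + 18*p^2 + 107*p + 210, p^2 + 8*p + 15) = p + 5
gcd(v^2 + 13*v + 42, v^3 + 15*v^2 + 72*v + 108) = v + 6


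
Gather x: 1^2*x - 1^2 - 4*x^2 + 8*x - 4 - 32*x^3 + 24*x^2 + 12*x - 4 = -32*x^3 + 20*x^2 + 21*x - 9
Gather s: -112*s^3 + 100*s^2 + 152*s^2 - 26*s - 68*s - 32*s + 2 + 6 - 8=-112*s^3 + 252*s^2 - 126*s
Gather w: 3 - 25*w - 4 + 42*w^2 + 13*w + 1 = 42*w^2 - 12*w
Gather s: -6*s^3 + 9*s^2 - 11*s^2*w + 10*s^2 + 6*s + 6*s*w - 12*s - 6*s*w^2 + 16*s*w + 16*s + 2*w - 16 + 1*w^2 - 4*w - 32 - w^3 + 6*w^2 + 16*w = -6*s^3 + s^2*(19 - 11*w) + s*(-6*w^2 + 22*w + 10) - w^3 + 7*w^2 + 14*w - 48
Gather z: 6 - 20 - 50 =-64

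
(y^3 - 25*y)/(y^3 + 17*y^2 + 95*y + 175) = y*(y - 5)/(y^2 + 12*y + 35)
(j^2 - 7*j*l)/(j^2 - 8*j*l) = (j - 7*l)/(j - 8*l)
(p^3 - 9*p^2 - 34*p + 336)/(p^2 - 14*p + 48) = (p^2 - p - 42)/(p - 6)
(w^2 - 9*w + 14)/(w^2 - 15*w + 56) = (w - 2)/(w - 8)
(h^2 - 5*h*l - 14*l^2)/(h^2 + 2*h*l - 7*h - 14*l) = (h - 7*l)/(h - 7)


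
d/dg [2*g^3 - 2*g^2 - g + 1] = 6*g^2 - 4*g - 1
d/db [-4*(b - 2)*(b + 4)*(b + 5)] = -12*b^2 - 56*b - 8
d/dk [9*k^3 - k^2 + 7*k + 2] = 27*k^2 - 2*k + 7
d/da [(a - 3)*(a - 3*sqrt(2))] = 2*a - 3*sqrt(2) - 3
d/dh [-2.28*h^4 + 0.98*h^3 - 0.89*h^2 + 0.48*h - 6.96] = -9.12*h^3 + 2.94*h^2 - 1.78*h + 0.48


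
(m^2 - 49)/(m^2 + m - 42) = (m - 7)/(m - 6)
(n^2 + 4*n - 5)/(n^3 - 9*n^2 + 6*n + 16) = (n^2 + 4*n - 5)/(n^3 - 9*n^2 + 6*n + 16)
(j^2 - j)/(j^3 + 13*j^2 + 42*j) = (j - 1)/(j^2 + 13*j + 42)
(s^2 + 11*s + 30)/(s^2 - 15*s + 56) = (s^2 + 11*s + 30)/(s^2 - 15*s + 56)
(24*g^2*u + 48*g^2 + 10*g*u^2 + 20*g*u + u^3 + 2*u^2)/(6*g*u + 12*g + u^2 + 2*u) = 4*g + u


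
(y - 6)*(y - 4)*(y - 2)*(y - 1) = y^4 - 13*y^3 + 56*y^2 - 92*y + 48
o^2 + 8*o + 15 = (o + 3)*(o + 5)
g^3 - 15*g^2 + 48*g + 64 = (g - 8)^2*(g + 1)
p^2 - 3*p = p*(p - 3)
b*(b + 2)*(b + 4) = b^3 + 6*b^2 + 8*b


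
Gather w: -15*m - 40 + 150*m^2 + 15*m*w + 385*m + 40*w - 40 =150*m^2 + 370*m + w*(15*m + 40) - 80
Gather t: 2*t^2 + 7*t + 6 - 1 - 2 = 2*t^2 + 7*t + 3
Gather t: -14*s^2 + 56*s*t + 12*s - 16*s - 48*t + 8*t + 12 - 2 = -14*s^2 - 4*s + t*(56*s - 40) + 10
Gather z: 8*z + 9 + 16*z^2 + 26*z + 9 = 16*z^2 + 34*z + 18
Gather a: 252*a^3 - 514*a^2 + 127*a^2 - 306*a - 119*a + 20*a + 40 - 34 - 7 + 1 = 252*a^3 - 387*a^2 - 405*a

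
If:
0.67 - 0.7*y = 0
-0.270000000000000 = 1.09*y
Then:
No Solution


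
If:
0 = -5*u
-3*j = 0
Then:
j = 0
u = 0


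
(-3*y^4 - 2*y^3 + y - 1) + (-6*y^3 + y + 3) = -3*y^4 - 8*y^3 + 2*y + 2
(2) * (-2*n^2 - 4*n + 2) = -4*n^2 - 8*n + 4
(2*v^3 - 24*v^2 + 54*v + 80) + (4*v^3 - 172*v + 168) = 6*v^3 - 24*v^2 - 118*v + 248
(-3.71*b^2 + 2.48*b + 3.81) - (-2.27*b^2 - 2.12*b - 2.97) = -1.44*b^2 + 4.6*b + 6.78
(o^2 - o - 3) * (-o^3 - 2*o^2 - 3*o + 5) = -o^5 - o^4 + 2*o^3 + 14*o^2 + 4*o - 15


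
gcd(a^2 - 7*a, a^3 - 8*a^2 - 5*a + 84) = a - 7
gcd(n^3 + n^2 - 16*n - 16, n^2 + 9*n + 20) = n + 4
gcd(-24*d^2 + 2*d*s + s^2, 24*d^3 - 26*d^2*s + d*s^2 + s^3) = -24*d^2 + 2*d*s + s^2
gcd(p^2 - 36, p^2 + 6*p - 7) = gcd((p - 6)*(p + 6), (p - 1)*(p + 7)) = 1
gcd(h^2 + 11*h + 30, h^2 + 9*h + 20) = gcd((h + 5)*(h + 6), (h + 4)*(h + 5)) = h + 5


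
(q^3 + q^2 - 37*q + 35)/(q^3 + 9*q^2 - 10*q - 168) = (q^2 - 6*q + 5)/(q^2 + 2*q - 24)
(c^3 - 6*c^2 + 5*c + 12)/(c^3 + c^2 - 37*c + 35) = (c^3 - 6*c^2 + 5*c + 12)/(c^3 + c^2 - 37*c + 35)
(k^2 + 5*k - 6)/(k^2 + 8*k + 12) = (k - 1)/(k + 2)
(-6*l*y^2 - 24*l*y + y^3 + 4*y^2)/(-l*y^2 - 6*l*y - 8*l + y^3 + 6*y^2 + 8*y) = y*(-6*l + y)/(-l*y - 2*l + y^2 + 2*y)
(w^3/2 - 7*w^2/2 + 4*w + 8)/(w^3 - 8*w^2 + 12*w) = (w^3 - 7*w^2 + 8*w + 16)/(2*w*(w^2 - 8*w + 12))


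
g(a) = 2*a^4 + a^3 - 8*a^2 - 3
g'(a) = 8*a^3 + 3*a^2 - 16*a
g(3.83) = 366.18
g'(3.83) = 432.18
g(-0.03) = -3.01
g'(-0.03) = 0.48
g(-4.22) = 413.66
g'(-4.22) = -480.27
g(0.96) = -7.79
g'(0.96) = -5.52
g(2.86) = 88.77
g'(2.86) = 165.93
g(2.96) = 106.37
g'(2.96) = 186.40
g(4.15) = 523.92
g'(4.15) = 557.05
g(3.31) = 185.69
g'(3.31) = 270.03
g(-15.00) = 96072.00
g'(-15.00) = -26085.00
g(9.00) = 13200.00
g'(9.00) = 5931.00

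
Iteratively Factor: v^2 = (v)*(v)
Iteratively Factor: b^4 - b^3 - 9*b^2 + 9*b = (b)*(b^3 - b^2 - 9*b + 9) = b*(b + 3)*(b^2 - 4*b + 3) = b*(b - 3)*(b + 3)*(b - 1)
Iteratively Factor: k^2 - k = (k - 1)*(k)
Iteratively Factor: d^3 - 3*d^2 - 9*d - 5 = (d - 5)*(d^2 + 2*d + 1) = (d - 5)*(d + 1)*(d + 1)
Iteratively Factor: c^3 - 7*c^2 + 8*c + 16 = (c - 4)*(c^2 - 3*c - 4) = (c - 4)^2*(c + 1)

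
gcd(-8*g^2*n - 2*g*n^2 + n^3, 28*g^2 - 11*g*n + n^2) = 4*g - n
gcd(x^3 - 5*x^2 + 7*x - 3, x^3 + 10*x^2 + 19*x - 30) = x - 1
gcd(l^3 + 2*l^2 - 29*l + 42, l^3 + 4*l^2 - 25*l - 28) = l + 7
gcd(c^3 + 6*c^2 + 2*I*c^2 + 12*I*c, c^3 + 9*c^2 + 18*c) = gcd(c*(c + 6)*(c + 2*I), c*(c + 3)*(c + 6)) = c^2 + 6*c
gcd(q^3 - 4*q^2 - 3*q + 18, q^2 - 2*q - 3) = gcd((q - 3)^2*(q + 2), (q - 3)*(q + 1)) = q - 3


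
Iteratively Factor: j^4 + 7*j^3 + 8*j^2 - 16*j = (j + 4)*(j^3 + 3*j^2 - 4*j) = j*(j + 4)*(j^2 + 3*j - 4) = j*(j + 4)^2*(j - 1)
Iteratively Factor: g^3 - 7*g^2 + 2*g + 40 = (g - 5)*(g^2 - 2*g - 8) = (g - 5)*(g + 2)*(g - 4)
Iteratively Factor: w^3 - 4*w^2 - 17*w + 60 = (w + 4)*(w^2 - 8*w + 15) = (w - 3)*(w + 4)*(w - 5)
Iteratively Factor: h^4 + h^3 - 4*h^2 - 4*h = (h - 2)*(h^3 + 3*h^2 + 2*h) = (h - 2)*(h + 1)*(h^2 + 2*h) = (h - 2)*(h + 1)*(h + 2)*(h)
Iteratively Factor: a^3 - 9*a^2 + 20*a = (a - 4)*(a^2 - 5*a) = (a - 5)*(a - 4)*(a)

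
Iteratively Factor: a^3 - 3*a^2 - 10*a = (a - 5)*(a^2 + 2*a) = a*(a - 5)*(a + 2)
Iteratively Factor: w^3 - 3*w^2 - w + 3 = (w + 1)*(w^2 - 4*w + 3) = (w - 3)*(w + 1)*(w - 1)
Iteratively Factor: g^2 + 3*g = (g)*(g + 3)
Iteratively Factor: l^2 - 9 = (l - 3)*(l + 3)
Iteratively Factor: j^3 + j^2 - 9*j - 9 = (j - 3)*(j^2 + 4*j + 3) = (j - 3)*(j + 3)*(j + 1)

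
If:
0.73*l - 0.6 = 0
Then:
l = 0.82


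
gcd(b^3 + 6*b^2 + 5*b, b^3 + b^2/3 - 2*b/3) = b^2 + b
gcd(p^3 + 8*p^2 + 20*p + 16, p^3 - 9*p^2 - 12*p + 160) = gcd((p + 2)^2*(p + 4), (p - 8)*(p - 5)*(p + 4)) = p + 4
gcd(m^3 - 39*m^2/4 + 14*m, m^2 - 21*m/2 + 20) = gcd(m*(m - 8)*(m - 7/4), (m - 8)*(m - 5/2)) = m - 8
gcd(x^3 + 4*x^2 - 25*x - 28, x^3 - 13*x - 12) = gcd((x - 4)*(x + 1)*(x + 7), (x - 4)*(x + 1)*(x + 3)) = x^2 - 3*x - 4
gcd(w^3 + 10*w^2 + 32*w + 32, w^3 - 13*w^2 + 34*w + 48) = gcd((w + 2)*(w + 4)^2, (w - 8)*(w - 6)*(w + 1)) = 1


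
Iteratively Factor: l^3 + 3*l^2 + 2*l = (l)*(l^2 + 3*l + 2) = l*(l + 2)*(l + 1)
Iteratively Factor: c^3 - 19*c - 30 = (c - 5)*(c^2 + 5*c + 6) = (c - 5)*(c + 2)*(c + 3)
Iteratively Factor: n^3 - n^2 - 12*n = (n - 4)*(n^2 + 3*n) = n*(n - 4)*(n + 3)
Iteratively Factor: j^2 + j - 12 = (j - 3)*(j + 4)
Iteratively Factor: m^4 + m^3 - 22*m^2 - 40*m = (m)*(m^3 + m^2 - 22*m - 40) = m*(m + 2)*(m^2 - m - 20) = m*(m + 2)*(m + 4)*(m - 5)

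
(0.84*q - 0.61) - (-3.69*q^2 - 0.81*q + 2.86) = 3.69*q^2 + 1.65*q - 3.47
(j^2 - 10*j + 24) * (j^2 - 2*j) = j^4 - 12*j^3 + 44*j^2 - 48*j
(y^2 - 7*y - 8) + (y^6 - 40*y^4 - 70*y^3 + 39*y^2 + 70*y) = y^6 - 40*y^4 - 70*y^3 + 40*y^2 + 63*y - 8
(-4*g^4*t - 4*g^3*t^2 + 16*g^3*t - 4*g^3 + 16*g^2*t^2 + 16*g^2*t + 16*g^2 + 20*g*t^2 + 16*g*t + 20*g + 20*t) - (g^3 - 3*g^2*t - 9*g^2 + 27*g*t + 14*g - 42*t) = -4*g^4*t - 4*g^3*t^2 + 16*g^3*t - 5*g^3 + 16*g^2*t^2 + 19*g^2*t + 25*g^2 + 20*g*t^2 - 11*g*t + 6*g + 62*t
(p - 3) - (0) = p - 3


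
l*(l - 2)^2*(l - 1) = l^4 - 5*l^3 + 8*l^2 - 4*l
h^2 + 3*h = h*(h + 3)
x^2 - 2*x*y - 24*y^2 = (x - 6*y)*(x + 4*y)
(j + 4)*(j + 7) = j^2 + 11*j + 28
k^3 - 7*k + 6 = (k - 2)*(k - 1)*(k + 3)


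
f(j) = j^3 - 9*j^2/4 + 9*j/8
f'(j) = 3*j^2 - 9*j/2 + 9/8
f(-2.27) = -25.84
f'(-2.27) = 26.80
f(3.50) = 19.25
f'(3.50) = 22.12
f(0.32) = 0.16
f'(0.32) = -0.01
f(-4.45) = -137.68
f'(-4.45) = 80.56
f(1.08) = -0.15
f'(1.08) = -0.24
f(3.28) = 14.77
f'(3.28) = 18.64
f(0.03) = 0.03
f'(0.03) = 0.99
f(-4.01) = -105.17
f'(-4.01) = 67.41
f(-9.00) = -921.38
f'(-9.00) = 284.62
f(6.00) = 141.75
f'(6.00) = 82.12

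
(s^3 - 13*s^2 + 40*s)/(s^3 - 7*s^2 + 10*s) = (s - 8)/(s - 2)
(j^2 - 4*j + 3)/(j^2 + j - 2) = (j - 3)/(j + 2)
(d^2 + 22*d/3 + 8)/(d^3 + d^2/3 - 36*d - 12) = (3*d + 4)/(3*d^2 - 17*d - 6)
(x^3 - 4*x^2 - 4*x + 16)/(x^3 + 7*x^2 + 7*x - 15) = (x^3 - 4*x^2 - 4*x + 16)/(x^3 + 7*x^2 + 7*x - 15)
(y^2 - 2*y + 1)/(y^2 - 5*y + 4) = (y - 1)/(y - 4)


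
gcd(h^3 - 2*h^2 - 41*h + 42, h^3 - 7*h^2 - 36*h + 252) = h^2 - h - 42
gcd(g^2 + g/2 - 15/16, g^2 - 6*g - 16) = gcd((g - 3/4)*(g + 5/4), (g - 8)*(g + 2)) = 1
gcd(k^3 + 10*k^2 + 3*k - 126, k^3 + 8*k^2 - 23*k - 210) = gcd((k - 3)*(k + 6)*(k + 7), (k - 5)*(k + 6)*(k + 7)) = k^2 + 13*k + 42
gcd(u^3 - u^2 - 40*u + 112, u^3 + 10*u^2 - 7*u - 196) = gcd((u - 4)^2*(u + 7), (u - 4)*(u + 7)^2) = u^2 + 3*u - 28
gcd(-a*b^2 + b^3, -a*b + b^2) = a*b - b^2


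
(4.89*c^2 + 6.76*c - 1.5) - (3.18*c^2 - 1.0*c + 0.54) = 1.71*c^2 + 7.76*c - 2.04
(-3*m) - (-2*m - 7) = 7 - m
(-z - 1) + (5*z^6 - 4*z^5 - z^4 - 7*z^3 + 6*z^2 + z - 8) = 5*z^6 - 4*z^5 - z^4 - 7*z^3 + 6*z^2 - 9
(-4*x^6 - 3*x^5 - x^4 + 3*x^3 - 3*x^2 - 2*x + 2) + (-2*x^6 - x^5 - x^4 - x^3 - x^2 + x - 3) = -6*x^6 - 4*x^5 - 2*x^4 + 2*x^3 - 4*x^2 - x - 1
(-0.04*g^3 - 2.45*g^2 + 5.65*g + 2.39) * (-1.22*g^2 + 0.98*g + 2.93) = 0.0488*g^5 + 2.9498*g^4 - 9.4112*g^3 - 4.5573*g^2 + 18.8967*g + 7.0027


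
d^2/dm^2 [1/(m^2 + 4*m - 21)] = 2*(-m^2 - 4*m + 4*(m + 2)^2 + 21)/(m^2 + 4*m - 21)^3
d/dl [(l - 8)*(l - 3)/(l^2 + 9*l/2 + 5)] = 2*(31*l^2 - 76*l - 326)/(4*l^4 + 36*l^3 + 121*l^2 + 180*l + 100)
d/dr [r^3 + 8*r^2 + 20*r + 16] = 3*r^2 + 16*r + 20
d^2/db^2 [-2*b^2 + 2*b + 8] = -4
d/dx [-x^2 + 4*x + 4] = 4 - 2*x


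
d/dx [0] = 0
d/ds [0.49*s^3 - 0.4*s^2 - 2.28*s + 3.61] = 1.47*s^2 - 0.8*s - 2.28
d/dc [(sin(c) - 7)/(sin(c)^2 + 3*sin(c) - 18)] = (14*sin(c) + cos(c)^2 + 2)*cos(c)/(sin(c)^2 + 3*sin(c) - 18)^2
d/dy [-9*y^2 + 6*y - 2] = 6 - 18*y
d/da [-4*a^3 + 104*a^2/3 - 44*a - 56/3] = -12*a^2 + 208*a/3 - 44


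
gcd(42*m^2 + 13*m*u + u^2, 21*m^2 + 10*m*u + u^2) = 7*m + u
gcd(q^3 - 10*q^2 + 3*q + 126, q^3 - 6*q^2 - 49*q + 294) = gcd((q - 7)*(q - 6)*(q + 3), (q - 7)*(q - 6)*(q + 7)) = q^2 - 13*q + 42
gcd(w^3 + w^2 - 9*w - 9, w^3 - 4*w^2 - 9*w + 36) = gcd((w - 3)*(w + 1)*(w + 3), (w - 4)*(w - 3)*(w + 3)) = w^2 - 9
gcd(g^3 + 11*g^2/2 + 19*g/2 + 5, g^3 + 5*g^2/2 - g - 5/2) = g^2 + 7*g/2 + 5/2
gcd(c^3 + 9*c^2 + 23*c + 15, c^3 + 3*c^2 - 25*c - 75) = c^2 + 8*c + 15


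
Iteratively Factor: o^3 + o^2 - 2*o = (o + 2)*(o^2 - o) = (o - 1)*(o + 2)*(o)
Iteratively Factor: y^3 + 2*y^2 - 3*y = (y + 3)*(y^2 - y) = (y - 1)*(y + 3)*(y)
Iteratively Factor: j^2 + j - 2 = (j - 1)*(j + 2)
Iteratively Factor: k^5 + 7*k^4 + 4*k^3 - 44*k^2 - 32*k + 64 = (k + 2)*(k^4 + 5*k^3 - 6*k^2 - 32*k + 32) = (k - 2)*(k + 2)*(k^3 + 7*k^2 + 8*k - 16) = (k - 2)*(k - 1)*(k + 2)*(k^2 + 8*k + 16) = (k - 2)*(k - 1)*(k + 2)*(k + 4)*(k + 4)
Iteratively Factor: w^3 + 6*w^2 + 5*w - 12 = (w + 4)*(w^2 + 2*w - 3) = (w + 3)*(w + 4)*(w - 1)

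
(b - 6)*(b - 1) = b^2 - 7*b + 6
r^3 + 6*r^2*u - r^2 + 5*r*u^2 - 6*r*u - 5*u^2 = (r - 1)*(r + u)*(r + 5*u)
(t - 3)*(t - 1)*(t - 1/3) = t^3 - 13*t^2/3 + 13*t/3 - 1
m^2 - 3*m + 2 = (m - 2)*(m - 1)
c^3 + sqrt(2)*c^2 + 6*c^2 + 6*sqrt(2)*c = c*(c + 6)*(c + sqrt(2))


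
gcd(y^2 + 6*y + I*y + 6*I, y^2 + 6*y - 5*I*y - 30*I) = y + 6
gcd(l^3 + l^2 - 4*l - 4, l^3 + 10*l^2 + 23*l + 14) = l^2 + 3*l + 2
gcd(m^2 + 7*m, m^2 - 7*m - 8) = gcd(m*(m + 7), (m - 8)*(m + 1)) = 1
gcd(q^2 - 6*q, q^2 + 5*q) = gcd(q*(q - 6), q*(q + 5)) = q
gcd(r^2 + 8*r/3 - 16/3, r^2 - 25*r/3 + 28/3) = r - 4/3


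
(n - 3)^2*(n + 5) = n^3 - n^2 - 21*n + 45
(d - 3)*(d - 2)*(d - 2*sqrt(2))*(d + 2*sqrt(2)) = d^4 - 5*d^3 - 2*d^2 + 40*d - 48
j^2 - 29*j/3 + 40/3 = (j - 8)*(j - 5/3)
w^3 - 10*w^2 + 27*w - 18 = (w - 6)*(w - 3)*(w - 1)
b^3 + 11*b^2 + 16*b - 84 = (b - 2)*(b + 6)*(b + 7)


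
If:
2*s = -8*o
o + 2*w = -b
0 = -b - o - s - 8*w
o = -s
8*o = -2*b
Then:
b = 0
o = 0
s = 0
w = 0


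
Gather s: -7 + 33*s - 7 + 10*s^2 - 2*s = 10*s^2 + 31*s - 14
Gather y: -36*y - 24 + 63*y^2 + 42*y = 63*y^2 + 6*y - 24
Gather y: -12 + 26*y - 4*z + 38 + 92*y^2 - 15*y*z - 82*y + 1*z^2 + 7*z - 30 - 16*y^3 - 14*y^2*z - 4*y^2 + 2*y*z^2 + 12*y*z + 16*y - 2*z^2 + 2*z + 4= -16*y^3 + y^2*(88 - 14*z) + y*(2*z^2 - 3*z - 40) - z^2 + 5*z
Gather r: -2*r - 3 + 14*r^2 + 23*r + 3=14*r^2 + 21*r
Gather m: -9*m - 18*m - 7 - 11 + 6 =-27*m - 12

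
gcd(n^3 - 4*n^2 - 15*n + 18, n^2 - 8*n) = 1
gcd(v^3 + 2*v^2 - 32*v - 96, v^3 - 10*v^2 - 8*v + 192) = v^2 - 2*v - 24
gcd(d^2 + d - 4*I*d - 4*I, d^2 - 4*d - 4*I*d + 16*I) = d - 4*I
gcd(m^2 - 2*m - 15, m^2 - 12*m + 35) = m - 5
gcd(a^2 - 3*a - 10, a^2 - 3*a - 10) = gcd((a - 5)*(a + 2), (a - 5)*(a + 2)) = a^2 - 3*a - 10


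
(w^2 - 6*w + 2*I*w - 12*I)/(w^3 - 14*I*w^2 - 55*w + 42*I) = (w^2 + 2*w*(-3 + I) - 12*I)/(w^3 - 14*I*w^2 - 55*w + 42*I)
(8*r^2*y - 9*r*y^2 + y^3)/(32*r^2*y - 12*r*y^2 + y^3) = (-r + y)/(-4*r + y)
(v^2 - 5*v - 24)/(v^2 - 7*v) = (v^2 - 5*v - 24)/(v*(v - 7))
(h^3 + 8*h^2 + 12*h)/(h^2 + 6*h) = h + 2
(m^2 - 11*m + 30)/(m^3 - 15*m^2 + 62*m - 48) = (m - 5)/(m^2 - 9*m + 8)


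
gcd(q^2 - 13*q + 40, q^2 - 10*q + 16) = q - 8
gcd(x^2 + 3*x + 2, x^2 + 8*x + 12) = x + 2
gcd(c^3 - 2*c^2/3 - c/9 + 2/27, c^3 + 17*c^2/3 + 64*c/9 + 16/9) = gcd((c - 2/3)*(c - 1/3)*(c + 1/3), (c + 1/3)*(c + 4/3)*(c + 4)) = c + 1/3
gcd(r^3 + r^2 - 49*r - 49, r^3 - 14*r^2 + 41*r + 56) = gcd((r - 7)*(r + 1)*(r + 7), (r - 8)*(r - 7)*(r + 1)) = r^2 - 6*r - 7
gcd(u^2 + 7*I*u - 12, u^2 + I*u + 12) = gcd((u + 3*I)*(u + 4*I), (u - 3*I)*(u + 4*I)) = u + 4*I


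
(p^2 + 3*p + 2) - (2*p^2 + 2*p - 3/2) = -p^2 + p + 7/2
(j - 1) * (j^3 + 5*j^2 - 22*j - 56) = j^4 + 4*j^3 - 27*j^2 - 34*j + 56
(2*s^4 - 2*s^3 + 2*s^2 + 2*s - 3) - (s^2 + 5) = 2*s^4 - 2*s^3 + s^2 + 2*s - 8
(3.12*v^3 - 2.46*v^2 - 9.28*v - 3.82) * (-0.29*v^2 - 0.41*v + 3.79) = -0.9048*v^5 - 0.5658*v^4 + 15.5246*v^3 - 4.4108*v^2 - 33.605*v - 14.4778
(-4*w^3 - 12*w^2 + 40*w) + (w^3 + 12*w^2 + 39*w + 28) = -3*w^3 + 79*w + 28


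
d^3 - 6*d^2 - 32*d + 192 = (d - 6)*(d - 4*sqrt(2))*(d + 4*sqrt(2))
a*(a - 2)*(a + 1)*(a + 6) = a^4 + 5*a^3 - 8*a^2 - 12*a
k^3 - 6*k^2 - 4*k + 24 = (k - 6)*(k - 2)*(k + 2)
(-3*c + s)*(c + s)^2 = -3*c^3 - 5*c^2*s - c*s^2 + s^3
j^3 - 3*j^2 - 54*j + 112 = (j - 8)*(j - 2)*(j + 7)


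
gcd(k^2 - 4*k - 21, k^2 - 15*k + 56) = k - 7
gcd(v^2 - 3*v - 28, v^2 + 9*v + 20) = v + 4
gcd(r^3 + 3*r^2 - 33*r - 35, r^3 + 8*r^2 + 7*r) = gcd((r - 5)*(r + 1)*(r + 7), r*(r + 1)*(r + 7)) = r^2 + 8*r + 7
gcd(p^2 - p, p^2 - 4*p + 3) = p - 1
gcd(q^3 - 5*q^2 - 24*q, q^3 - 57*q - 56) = q - 8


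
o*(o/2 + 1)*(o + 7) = o^3/2 + 9*o^2/2 + 7*o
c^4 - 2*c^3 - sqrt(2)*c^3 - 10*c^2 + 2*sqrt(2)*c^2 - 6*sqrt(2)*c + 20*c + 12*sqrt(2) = (c - 2)*(c - 3*sqrt(2))*(c + sqrt(2))^2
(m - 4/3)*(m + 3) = m^2 + 5*m/3 - 4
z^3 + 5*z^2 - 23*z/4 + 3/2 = (z - 1/2)^2*(z + 6)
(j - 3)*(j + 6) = j^2 + 3*j - 18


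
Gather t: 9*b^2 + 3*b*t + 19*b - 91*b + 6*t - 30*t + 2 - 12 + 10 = 9*b^2 - 72*b + t*(3*b - 24)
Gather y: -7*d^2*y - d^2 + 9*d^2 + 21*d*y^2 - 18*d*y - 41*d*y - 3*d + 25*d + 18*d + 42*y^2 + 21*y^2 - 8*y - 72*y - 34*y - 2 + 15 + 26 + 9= 8*d^2 + 40*d + y^2*(21*d + 63) + y*(-7*d^2 - 59*d - 114) + 48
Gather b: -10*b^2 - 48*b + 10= -10*b^2 - 48*b + 10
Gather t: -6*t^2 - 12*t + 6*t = -6*t^2 - 6*t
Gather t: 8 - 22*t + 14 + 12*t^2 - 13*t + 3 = 12*t^2 - 35*t + 25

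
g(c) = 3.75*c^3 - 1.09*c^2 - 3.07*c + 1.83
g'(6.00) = 388.85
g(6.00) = 754.17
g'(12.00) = 1590.77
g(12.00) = 6288.03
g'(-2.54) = 75.05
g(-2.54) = -58.86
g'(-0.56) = 1.68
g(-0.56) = 2.55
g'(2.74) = 75.42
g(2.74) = 62.38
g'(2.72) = 74.23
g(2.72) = 60.88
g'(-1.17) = 14.88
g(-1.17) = -2.08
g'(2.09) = 41.51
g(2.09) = 24.89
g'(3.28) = 110.81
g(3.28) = 112.36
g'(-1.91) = 42.13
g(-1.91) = -22.41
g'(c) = 11.25*c^2 - 2.18*c - 3.07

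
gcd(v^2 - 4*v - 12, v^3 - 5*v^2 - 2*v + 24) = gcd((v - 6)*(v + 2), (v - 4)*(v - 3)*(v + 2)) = v + 2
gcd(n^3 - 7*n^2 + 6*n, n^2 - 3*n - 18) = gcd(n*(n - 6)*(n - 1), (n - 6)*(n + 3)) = n - 6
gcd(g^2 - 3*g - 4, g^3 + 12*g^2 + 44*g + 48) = 1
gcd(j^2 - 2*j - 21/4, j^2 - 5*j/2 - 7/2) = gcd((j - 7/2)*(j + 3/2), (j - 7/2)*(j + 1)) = j - 7/2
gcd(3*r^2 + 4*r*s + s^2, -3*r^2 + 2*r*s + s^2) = 3*r + s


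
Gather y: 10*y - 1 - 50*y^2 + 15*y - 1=-50*y^2 + 25*y - 2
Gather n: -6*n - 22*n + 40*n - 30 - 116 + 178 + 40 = 12*n + 72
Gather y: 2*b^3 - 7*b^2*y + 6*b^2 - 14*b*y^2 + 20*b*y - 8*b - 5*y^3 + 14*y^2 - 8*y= 2*b^3 + 6*b^2 - 8*b - 5*y^3 + y^2*(14 - 14*b) + y*(-7*b^2 + 20*b - 8)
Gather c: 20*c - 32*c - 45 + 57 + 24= 36 - 12*c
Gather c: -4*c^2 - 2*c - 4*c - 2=-4*c^2 - 6*c - 2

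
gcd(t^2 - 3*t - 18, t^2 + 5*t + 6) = t + 3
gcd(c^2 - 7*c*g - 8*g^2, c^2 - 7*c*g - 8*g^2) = c^2 - 7*c*g - 8*g^2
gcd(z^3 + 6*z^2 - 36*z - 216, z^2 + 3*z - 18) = z + 6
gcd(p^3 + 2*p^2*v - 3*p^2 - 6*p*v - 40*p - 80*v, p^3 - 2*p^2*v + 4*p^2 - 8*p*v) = 1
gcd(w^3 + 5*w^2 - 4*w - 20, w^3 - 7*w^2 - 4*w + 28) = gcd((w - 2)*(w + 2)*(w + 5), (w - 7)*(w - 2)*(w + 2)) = w^2 - 4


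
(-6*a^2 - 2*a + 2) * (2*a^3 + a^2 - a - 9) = -12*a^5 - 10*a^4 + 8*a^3 + 58*a^2 + 16*a - 18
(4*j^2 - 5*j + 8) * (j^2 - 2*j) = 4*j^4 - 13*j^3 + 18*j^2 - 16*j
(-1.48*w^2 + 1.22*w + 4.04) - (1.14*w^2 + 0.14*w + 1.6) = -2.62*w^2 + 1.08*w + 2.44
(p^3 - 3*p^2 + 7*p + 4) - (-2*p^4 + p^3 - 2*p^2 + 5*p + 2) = 2*p^4 - p^2 + 2*p + 2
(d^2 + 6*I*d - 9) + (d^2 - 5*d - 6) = 2*d^2 - 5*d + 6*I*d - 15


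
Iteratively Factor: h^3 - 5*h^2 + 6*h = (h)*(h^2 - 5*h + 6) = h*(h - 3)*(h - 2)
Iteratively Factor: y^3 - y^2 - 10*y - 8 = (y + 2)*(y^2 - 3*y - 4) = (y - 4)*(y + 2)*(y + 1)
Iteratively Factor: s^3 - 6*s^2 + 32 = (s - 4)*(s^2 - 2*s - 8) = (s - 4)^2*(s + 2)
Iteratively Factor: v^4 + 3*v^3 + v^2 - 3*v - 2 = (v + 1)*(v^3 + 2*v^2 - v - 2) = (v + 1)*(v + 2)*(v^2 - 1) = (v - 1)*(v + 1)*(v + 2)*(v + 1)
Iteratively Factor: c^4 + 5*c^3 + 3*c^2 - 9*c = (c)*(c^3 + 5*c^2 + 3*c - 9) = c*(c + 3)*(c^2 + 2*c - 3) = c*(c - 1)*(c + 3)*(c + 3)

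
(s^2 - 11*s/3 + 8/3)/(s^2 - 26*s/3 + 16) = (s - 1)/(s - 6)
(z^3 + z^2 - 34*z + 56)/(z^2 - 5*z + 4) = (z^2 + 5*z - 14)/(z - 1)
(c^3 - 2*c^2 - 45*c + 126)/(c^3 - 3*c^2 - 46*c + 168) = (c - 3)/(c - 4)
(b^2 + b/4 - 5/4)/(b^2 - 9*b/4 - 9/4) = (-4*b^2 - b + 5)/(-4*b^2 + 9*b + 9)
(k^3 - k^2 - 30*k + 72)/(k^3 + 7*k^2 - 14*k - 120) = (k - 3)/(k + 5)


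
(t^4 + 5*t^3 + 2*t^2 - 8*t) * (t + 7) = t^5 + 12*t^4 + 37*t^3 + 6*t^2 - 56*t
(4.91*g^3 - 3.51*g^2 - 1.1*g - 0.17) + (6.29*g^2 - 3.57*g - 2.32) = 4.91*g^3 + 2.78*g^2 - 4.67*g - 2.49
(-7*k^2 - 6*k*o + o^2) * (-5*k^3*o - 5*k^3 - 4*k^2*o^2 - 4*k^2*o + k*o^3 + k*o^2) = 35*k^5*o + 35*k^5 + 58*k^4*o^2 + 58*k^4*o + 12*k^3*o^3 + 12*k^3*o^2 - 10*k^2*o^4 - 10*k^2*o^3 + k*o^5 + k*o^4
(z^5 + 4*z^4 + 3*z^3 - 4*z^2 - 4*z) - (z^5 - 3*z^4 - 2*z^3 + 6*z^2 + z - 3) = 7*z^4 + 5*z^3 - 10*z^2 - 5*z + 3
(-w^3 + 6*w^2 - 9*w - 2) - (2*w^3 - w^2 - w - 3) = -3*w^3 + 7*w^2 - 8*w + 1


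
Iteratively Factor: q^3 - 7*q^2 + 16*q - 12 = (q - 3)*(q^2 - 4*q + 4) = (q - 3)*(q - 2)*(q - 2)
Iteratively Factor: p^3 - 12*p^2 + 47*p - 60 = (p - 3)*(p^2 - 9*p + 20) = (p - 4)*(p - 3)*(p - 5)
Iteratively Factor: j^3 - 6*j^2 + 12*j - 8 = (j - 2)*(j^2 - 4*j + 4) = (j - 2)^2*(j - 2)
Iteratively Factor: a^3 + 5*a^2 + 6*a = (a + 2)*(a^2 + 3*a) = (a + 2)*(a + 3)*(a)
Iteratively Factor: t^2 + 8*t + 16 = (t + 4)*(t + 4)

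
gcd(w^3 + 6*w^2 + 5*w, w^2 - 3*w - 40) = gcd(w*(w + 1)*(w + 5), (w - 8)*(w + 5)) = w + 5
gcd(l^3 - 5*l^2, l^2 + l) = l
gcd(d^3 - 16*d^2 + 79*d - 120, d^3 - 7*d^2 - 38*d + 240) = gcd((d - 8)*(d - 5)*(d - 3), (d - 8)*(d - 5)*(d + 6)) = d^2 - 13*d + 40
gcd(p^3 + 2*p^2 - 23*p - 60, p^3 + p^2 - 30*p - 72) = p^2 + 7*p + 12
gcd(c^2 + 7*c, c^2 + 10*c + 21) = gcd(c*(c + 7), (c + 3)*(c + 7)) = c + 7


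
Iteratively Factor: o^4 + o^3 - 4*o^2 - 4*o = (o + 2)*(o^3 - o^2 - 2*o) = o*(o + 2)*(o^2 - o - 2) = o*(o + 1)*(o + 2)*(o - 2)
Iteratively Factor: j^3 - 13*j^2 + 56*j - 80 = (j - 4)*(j^2 - 9*j + 20) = (j - 4)^2*(j - 5)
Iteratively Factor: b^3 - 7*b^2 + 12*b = (b - 3)*(b^2 - 4*b) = b*(b - 3)*(b - 4)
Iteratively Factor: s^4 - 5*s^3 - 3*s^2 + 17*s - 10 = (s - 5)*(s^3 - 3*s + 2) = (s - 5)*(s + 2)*(s^2 - 2*s + 1) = (s - 5)*(s - 1)*(s + 2)*(s - 1)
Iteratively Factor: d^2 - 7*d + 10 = (d - 5)*(d - 2)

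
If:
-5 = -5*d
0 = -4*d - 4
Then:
No Solution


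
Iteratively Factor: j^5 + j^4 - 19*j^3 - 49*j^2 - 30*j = (j + 3)*(j^4 - 2*j^3 - 13*j^2 - 10*j) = (j + 1)*(j + 3)*(j^3 - 3*j^2 - 10*j) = (j - 5)*(j + 1)*(j + 3)*(j^2 + 2*j) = (j - 5)*(j + 1)*(j + 2)*(j + 3)*(j)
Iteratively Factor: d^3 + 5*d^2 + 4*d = (d + 4)*(d^2 + d) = d*(d + 4)*(d + 1)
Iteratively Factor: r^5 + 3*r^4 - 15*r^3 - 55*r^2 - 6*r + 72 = (r + 3)*(r^4 - 15*r^2 - 10*r + 24) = (r + 2)*(r + 3)*(r^3 - 2*r^2 - 11*r + 12) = (r + 2)*(r + 3)^2*(r^2 - 5*r + 4) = (r - 1)*(r + 2)*(r + 3)^2*(r - 4)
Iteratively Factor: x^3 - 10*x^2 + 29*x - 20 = (x - 4)*(x^2 - 6*x + 5) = (x - 5)*(x - 4)*(x - 1)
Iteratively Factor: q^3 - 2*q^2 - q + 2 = (q - 1)*(q^2 - q - 2) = (q - 2)*(q - 1)*(q + 1)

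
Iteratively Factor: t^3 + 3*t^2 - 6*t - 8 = (t - 2)*(t^2 + 5*t + 4) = (t - 2)*(t + 1)*(t + 4)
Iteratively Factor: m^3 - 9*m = (m)*(m^2 - 9) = m*(m + 3)*(m - 3)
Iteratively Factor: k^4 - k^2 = (k - 1)*(k^3 + k^2) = k*(k - 1)*(k^2 + k) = k*(k - 1)*(k + 1)*(k)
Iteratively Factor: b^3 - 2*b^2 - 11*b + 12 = (b - 1)*(b^2 - b - 12) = (b - 4)*(b - 1)*(b + 3)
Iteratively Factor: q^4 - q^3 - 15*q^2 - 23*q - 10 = (q + 2)*(q^3 - 3*q^2 - 9*q - 5) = (q + 1)*(q + 2)*(q^2 - 4*q - 5) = (q - 5)*(q + 1)*(q + 2)*(q + 1)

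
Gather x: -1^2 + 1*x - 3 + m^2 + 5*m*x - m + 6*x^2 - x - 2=m^2 + 5*m*x - m + 6*x^2 - 6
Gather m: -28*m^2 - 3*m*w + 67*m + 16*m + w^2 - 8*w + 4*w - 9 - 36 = -28*m^2 + m*(83 - 3*w) + w^2 - 4*w - 45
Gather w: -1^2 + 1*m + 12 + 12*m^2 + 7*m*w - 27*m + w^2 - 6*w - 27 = 12*m^2 - 26*m + w^2 + w*(7*m - 6) - 16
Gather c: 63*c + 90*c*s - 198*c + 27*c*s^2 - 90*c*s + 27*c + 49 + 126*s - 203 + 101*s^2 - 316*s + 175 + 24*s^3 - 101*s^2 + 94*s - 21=c*(27*s^2 - 108) + 24*s^3 - 96*s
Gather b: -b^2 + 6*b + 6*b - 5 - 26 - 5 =-b^2 + 12*b - 36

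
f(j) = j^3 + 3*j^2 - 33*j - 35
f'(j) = 3*j^2 + 6*j - 33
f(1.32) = -71.03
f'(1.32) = -19.85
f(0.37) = -46.75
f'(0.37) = -30.37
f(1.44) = -73.31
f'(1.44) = -18.14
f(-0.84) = -5.76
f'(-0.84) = -35.92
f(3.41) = -72.99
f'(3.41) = 22.34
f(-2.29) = 44.29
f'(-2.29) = -31.01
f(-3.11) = 66.57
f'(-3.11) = -22.64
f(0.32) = -45.22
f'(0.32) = -30.77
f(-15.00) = -2240.00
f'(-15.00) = 552.00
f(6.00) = 91.00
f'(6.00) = 111.00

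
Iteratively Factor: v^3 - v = (v + 1)*(v^2 - v) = v*(v + 1)*(v - 1)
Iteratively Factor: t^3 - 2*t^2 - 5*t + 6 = (t - 3)*(t^2 + t - 2) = (t - 3)*(t - 1)*(t + 2)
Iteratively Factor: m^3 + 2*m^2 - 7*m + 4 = (m - 1)*(m^2 + 3*m - 4) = (m - 1)^2*(m + 4)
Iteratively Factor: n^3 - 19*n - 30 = (n - 5)*(n^2 + 5*n + 6) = (n - 5)*(n + 2)*(n + 3)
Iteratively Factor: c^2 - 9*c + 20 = (c - 4)*(c - 5)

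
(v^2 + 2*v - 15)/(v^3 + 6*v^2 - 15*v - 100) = (v - 3)/(v^2 + v - 20)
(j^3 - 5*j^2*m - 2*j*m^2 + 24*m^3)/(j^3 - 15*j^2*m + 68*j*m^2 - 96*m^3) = (j + 2*m)/(j - 8*m)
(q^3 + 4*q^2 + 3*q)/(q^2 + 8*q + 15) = q*(q + 1)/(q + 5)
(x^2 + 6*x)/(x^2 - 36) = x/(x - 6)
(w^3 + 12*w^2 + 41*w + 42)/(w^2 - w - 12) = (w^2 + 9*w + 14)/(w - 4)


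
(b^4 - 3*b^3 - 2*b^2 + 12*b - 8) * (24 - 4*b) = -4*b^5 + 36*b^4 - 64*b^3 - 96*b^2 + 320*b - 192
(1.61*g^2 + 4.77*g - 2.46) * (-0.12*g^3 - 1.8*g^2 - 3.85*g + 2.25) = -0.1932*g^5 - 3.4704*g^4 - 14.4893*g^3 - 10.314*g^2 + 20.2035*g - 5.535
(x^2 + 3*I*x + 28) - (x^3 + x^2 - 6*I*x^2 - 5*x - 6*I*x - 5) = -x^3 + 6*I*x^2 + 5*x + 9*I*x + 33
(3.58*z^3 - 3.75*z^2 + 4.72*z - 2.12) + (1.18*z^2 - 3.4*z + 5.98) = 3.58*z^3 - 2.57*z^2 + 1.32*z + 3.86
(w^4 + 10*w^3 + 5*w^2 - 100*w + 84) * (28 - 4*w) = -4*w^5 - 12*w^4 + 260*w^3 + 540*w^2 - 3136*w + 2352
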